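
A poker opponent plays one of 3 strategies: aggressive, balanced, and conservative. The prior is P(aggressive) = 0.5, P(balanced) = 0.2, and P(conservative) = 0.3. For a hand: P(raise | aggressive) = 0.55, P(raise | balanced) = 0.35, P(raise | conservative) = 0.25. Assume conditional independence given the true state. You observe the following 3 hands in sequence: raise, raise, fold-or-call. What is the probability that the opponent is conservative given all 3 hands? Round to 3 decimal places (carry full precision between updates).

0.143

Each posterior becomes the prior for the next update.
After 'raise': normaliser = 0.55·0.5000 + 0.35·0.2000 + 0.25·0.3000; P(aggressive) ≈ 0.6548, P(balanced) ≈ 0.1667, P(conservative) ≈ 0.1786
After 'raise': normaliser = 0.55·0.6548 + 0.35·0.1667 + 0.25·0.1786; P(aggressive) ≈ 0.7776, P(balanced) ≈ 0.1260, P(conservative) ≈ 0.0964
After 'fold-or-call': normaliser = 0.45·0.7776 + 0.65·0.1260 + 0.75·0.0964; P(aggressive) ≈ 0.6942, P(balanced) ≈ 0.1624, P(conservative) ≈ 0.1434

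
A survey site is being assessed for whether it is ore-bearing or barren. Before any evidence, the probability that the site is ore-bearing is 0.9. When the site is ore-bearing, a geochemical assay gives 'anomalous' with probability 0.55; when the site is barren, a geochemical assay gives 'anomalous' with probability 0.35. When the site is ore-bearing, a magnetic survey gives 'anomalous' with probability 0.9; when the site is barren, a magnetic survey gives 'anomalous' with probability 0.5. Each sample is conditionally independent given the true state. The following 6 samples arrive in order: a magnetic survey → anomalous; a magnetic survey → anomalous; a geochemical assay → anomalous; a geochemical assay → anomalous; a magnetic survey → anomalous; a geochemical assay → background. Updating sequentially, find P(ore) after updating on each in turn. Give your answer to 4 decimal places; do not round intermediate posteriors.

0.9890

After a magnetic survey='anomalous': P(ore) = 0.9·0.9000 / (0.9·0.9000 + 0.5·0.1000) ≈ 0.9419
After a magnetic survey='anomalous': P(ore) = 0.9·0.9419 / (0.9·0.9419 + 0.5·0.0581) ≈ 0.9668
After a geochemical assay='anomalous': P(ore) = 0.55·0.9668 / (0.55·0.9668 + 0.35·0.0332) ≈ 0.9786
After a geochemical assay='anomalous': P(ore) = 0.55·0.9786 / (0.55·0.9786 + 0.35·0.0214) ≈ 0.9863
After a magnetic survey='anomalous': P(ore) = 0.9·0.9863 / (0.9·0.9863 + 0.5·0.0137) ≈ 0.9923
After a geochemical assay='background': P(ore) = 0.45·0.9923 / (0.45·0.9923 + 0.65·0.0077) ≈ 0.9890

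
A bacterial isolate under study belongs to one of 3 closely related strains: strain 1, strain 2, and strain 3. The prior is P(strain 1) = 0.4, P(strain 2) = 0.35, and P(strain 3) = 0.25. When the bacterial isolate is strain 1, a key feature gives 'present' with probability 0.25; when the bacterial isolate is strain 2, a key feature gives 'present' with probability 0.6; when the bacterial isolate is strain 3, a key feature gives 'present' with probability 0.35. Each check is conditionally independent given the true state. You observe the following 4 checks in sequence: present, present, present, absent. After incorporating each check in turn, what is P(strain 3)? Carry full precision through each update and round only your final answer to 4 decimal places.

Apply Bayes' rule sequentially, carrying P(strain 3) forward.
After 'present': normaliser = 0.25·0.4000 + 0.6·0.3500 + 0.35·0.2500; P(strain 1) ≈ 0.2516, P(strain 2) ≈ 0.5283, P(strain 3) ≈ 0.2201
After 'present': normaliser = 0.25·0.2516 + 0.6·0.5283 + 0.35·0.2201; P(strain 1) ≈ 0.1376, P(strain 2) ≈ 0.6937, P(strain 3) ≈ 0.1686
After 'present': normaliser = 0.25·0.1376 + 0.6·0.6937 + 0.35·0.1686; P(strain 1) ≈ 0.0675, P(strain 2) ≈ 0.8167, P(strain 3) ≈ 0.1158
After 'absent': normaliser = 0.75·0.0675 + 0.4·0.8167 + 0.65·0.1158; P(strain 1) ≈ 0.1119, P(strain 2) ≈ 0.7218, P(strain 3) ≈ 0.1663

0.1663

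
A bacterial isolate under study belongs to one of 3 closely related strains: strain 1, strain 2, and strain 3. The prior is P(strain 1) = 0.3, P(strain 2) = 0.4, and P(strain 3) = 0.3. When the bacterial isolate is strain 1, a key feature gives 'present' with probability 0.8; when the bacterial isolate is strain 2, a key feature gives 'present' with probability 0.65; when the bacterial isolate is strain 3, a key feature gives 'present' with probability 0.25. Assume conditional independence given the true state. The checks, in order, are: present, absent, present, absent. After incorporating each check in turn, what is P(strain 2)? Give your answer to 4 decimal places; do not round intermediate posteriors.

Apply Bayes' rule sequentially, carrying P(strain 2) forward.
After 'present': normaliser = 0.8·0.3000 + 0.65·0.4000 + 0.25·0.3000; P(strain 1) ≈ 0.4174, P(strain 2) ≈ 0.4522, P(strain 3) ≈ 0.1304
After 'absent': normaliser = 0.2·0.4174 + 0.35·0.4522 + 0.75·0.1304; P(strain 1) ≈ 0.2458, P(strain 2) ≈ 0.4661, P(strain 3) ≈ 0.2881
After 'present': normaliser = 0.8·0.2458 + 0.65·0.4661 + 0.25·0.2881; P(strain 1) ≈ 0.3440, P(strain 2) ≈ 0.5300, P(strain 3) ≈ 0.1260
After 'absent': normaliser = 0.2·0.3440 + 0.35·0.5300 + 0.75·0.1260; P(strain 1) ≈ 0.1973, P(strain 2) ≈ 0.5318, P(strain 3) ≈ 0.2709

0.5318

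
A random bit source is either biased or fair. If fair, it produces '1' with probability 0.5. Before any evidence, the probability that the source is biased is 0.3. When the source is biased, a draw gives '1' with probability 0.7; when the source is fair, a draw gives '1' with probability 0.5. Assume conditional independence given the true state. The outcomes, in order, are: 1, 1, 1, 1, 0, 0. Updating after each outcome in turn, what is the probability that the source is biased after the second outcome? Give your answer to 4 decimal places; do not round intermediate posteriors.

Each posterior becomes the prior for the next update.
After '1': P(biased) = 0.7·0.3000 / (0.7·0.3000 + 0.5·0.7000) ≈ 0.3750
After '1': P(biased) = 0.7·0.3750 / (0.7·0.3750 + 0.5·0.6250) ≈ 0.4565

0.4565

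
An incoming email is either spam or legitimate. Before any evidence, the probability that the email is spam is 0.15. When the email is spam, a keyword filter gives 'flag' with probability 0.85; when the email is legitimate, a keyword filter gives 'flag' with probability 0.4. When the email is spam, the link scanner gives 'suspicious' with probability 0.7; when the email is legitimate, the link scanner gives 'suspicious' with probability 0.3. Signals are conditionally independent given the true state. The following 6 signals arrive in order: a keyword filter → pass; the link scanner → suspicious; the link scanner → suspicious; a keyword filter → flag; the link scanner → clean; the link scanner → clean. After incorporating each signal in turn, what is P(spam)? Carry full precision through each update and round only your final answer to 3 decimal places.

0.086

After a keyword filter='pass': P(spam) = 0.15·0.1500 / (0.15·0.1500 + 0.6·0.8500) ≈ 0.0423
After the link scanner='suspicious': P(spam) = 0.7·0.0423 / (0.7·0.0423 + 0.3·0.9577) ≈ 0.0933
After the link scanner='suspicious': P(spam) = 0.7·0.0933 / (0.7·0.0933 + 0.3·0.9067) ≈ 0.1937
After a keyword filter='flag': P(spam) = 0.85·0.1937 / (0.85·0.1937 + 0.4·0.8063) ≈ 0.3379
After the link scanner='clean': P(spam) = 0.3·0.3379 / (0.3·0.3379 + 0.7·0.6621) ≈ 0.1795
After the link scanner='clean': P(spam) = 0.3·0.1795 / (0.3·0.1795 + 0.7·0.8205) ≈ 0.0857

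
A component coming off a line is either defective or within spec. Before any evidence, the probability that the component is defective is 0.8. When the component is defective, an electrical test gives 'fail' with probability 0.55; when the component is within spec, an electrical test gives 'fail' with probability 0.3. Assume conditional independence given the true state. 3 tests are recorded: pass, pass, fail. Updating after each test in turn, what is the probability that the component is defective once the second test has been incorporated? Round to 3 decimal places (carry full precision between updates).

After 'pass': P(defective) = 0.45·0.8000 / (0.45·0.8000 + 0.7·0.2000) ≈ 0.7200
After 'pass': P(defective) = 0.45·0.7200 / (0.45·0.7200 + 0.7·0.2800) ≈ 0.6231

0.623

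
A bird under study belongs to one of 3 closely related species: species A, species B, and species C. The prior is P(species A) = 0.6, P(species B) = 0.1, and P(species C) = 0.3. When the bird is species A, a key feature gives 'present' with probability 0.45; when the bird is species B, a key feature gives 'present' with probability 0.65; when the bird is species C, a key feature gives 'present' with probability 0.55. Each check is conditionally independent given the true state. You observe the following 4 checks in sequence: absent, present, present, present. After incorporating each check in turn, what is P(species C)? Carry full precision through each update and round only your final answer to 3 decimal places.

After 'absent': normaliser = 0.55·0.6000 + 0.35·0.1000 + 0.45·0.3000; P(species A) ≈ 0.6600, P(species B) ≈ 0.0700, P(species C) ≈ 0.2700
After 'present': normaliser = 0.45·0.6600 + 0.65·0.0700 + 0.55·0.2700; P(species A) ≈ 0.6049, P(species B) ≈ 0.0927, P(species C) ≈ 0.3024
After 'present': normaliser = 0.45·0.6049 + 0.65·0.0927 + 0.55·0.3024; P(species A) ≈ 0.5457, P(species B) ≈ 0.1208, P(species C) ≈ 0.3335
After 'present': normaliser = 0.45·0.5457 + 0.65·0.1208 + 0.55·0.3335; P(species A) ≈ 0.4839, P(species B) ≈ 0.1547, P(species C) ≈ 0.3614

0.361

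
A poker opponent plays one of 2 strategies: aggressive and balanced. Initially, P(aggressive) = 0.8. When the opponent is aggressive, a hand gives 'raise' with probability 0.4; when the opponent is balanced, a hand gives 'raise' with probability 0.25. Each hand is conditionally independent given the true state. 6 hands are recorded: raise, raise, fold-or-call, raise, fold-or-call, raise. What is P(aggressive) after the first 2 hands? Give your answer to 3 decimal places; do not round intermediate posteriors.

After 'raise': P(aggressive) = 0.4·0.8000 / (0.4·0.8000 + 0.25·0.2000) ≈ 0.8649
After 'raise': P(aggressive) = 0.4·0.8649 / (0.4·0.8649 + 0.25·0.1351) ≈ 0.9110

0.911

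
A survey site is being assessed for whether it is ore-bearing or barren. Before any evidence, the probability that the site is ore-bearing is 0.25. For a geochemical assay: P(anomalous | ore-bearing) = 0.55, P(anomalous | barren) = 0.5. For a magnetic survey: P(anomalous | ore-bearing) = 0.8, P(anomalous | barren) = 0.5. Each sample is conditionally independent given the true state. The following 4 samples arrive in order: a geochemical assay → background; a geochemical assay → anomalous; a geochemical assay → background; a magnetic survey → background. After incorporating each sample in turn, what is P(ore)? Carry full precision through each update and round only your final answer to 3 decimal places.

After a geochemical assay='background': P(ore) = 0.45·0.2500 / (0.45·0.2500 + 0.5·0.7500) ≈ 0.2308
After a geochemical assay='anomalous': P(ore) = 0.55·0.2308 / (0.55·0.2308 + 0.5·0.7692) ≈ 0.2481
After a geochemical assay='background': P(ore) = 0.45·0.2481 / (0.45·0.2481 + 0.5·0.7519) ≈ 0.2290
After a magnetic survey='background': P(ore) = 0.2·0.2290 / (0.2·0.2290 + 0.5·0.7710) ≈ 0.1062

0.106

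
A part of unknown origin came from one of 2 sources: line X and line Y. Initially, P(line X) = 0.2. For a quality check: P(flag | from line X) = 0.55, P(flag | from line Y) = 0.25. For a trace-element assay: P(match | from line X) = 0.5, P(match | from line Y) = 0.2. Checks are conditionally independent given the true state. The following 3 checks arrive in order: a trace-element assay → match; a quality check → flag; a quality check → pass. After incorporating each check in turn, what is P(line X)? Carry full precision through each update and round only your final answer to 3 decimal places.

0.452

Each posterior becomes the prior for the next update.
After a trace-element assay='match': P(line X) = 0.5·0.2000 / (0.5·0.2000 + 0.2·0.8000) ≈ 0.3846
After a quality check='flag': P(line X) = 0.55·0.3846 / (0.55·0.3846 + 0.25·0.6154) ≈ 0.5789
After a quality check='pass': P(line X) = 0.45·0.5789 / (0.45·0.5789 + 0.75·0.4211) ≈ 0.4521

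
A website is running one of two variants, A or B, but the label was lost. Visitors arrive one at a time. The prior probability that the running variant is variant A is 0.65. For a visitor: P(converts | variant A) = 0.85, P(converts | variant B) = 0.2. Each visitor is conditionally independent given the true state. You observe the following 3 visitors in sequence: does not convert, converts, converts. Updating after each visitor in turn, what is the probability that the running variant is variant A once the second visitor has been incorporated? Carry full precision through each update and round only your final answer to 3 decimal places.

0.597

Apply Bayes' rule sequentially, carrying P(A) forward.
After 'does not convert': P(A) = 0.15·0.6500 / (0.15·0.6500 + 0.8·0.3500) ≈ 0.2583
After 'converts': P(A) = 0.85·0.2583 / (0.85·0.2583 + 0.2·0.7417) ≈ 0.5968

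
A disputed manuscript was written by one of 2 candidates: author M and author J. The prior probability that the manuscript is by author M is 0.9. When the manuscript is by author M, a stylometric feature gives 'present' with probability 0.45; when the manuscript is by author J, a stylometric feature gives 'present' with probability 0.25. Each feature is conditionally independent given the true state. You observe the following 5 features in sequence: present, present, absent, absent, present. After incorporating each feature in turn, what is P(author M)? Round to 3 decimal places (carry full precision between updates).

Each posterior becomes the prior for the next update.
After 'present': P(author M) = 0.45·0.9000 / (0.45·0.9000 + 0.25·0.1000) ≈ 0.9419
After 'present': P(author M) = 0.45·0.9419 / (0.45·0.9419 + 0.25·0.0581) ≈ 0.9668
After 'absent': P(author M) = 0.55·0.9668 / (0.55·0.9668 + 0.75·0.0332) ≈ 0.9553
After 'absent': P(author M) = 0.55·0.9553 / (0.55·0.9553 + 0.75·0.0447) ≈ 0.9401
After 'present': P(author M) = 0.45·0.9401 / (0.45·0.9401 + 0.25·0.0599) ≈ 0.9658

0.966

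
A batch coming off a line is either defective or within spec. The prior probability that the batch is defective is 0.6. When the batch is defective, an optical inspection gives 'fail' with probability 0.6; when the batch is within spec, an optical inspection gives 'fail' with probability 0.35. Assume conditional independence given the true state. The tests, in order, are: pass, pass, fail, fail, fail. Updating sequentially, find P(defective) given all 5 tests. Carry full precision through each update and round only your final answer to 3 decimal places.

0.741

After 'pass': P(defective) = 0.4·0.6000 / (0.4·0.6000 + 0.65·0.4000) ≈ 0.4800
After 'pass': P(defective) = 0.4·0.4800 / (0.4·0.4800 + 0.65·0.5200) ≈ 0.3623
After 'fail': P(defective) = 0.6·0.3623 / (0.6·0.3623 + 0.35·0.6377) ≈ 0.4934
After 'fail': P(defective) = 0.6·0.4934 / (0.6·0.4934 + 0.35·0.5066) ≈ 0.6254
After 'fail': P(defective) = 0.6·0.6254 / (0.6·0.6254 + 0.35·0.3746) ≈ 0.7411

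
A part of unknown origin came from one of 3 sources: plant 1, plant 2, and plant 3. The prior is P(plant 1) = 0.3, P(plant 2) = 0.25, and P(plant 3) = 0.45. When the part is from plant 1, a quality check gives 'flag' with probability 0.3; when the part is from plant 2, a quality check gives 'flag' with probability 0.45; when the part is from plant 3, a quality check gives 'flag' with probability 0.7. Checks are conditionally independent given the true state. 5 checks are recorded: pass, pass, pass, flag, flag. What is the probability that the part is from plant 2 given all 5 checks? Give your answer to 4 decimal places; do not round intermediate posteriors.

After 'pass': normaliser = 0.7·0.3000 + 0.55·0.2500 + 0.3·0.4500; P(plant 1) ≈ 0.4352, P(plant 2) ≈ 0.2850, P(plant 3) ≈ 0.2798
After 'pass': normaliser = 0.7·0.4352 + 0.55·0.2850 + 0.3·0.2798; P(plant 1) ≈ 0.5587, P(plant 2) ≈ 0.2874, P(plant 3) ≈ 0.1539
After 'pass': normaliser = 0.7·0.5587 + 0.55·0.2874 + 0.3·0.1539; P(plant 1) ≈ 0.6569, P(plant 2) ≈ 0.2655, P(plant 3) ≈ 0.0776
After 'flag': normaliser = 0.3·0.6569 + 0.45·0.2655 + 0.7·0.0776; P(plant 1) ≈ 0.5314, P(plant 2) ≈ 0.3222, P(plant 3) ≈ 0.1464
After 'flag': normaliser = 0.3·0.5314 + 0.45·0.3222 + 0.7·0.1464; P(plant 1) ≈ 0.3918, P(plant 2) ≈ 0.3563, P(plant 3) ≈ 0.2519

0.3563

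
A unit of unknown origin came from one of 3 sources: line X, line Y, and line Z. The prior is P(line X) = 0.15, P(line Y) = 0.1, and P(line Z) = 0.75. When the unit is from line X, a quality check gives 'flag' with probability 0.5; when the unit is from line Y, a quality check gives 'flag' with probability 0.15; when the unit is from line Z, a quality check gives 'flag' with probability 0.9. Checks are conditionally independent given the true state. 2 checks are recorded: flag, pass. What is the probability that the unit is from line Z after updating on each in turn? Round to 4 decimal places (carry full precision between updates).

After 'flag': normaliser = 0.5·0.1500 + 0.15·0.1000 + 0.9·0.7500; P(line X) ≈ 0.0980, P(line Y) ≈ 0.0196, P(line Z) ≈ 0.8824
After 'pass': normaliser = 0.5·0.0980 + 0.85·0.0196 + 0.1·0.8824; P(line X) ≈ 0.3185, P(line Y) ≈ 0.1083, P(line Z) ≈ 0.5732

0.5732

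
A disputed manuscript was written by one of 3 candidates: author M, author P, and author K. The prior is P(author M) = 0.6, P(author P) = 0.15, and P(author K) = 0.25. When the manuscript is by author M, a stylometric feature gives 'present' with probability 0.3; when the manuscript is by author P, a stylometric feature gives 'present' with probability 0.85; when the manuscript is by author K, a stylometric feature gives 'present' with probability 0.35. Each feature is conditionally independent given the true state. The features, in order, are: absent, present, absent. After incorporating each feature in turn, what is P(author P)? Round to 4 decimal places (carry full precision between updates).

After 'absent': normaliser = 0.7·0.6000 + 0.15·0.1500 + 0.65·0.2500; P(author M) ≈ 0.6942, P(author P) ≈ 0.0372, P(author K) ≈ 0.2686
After 'present': normaliser = 0.3·0.6942 + 0.85·0.0372 + 0.35·0.2686; P(author M) ≈ 0.6238, P(author P) ≈ 0.0947, P(author K) ≈ 0.2816
After 'absent': normaliser = 0.7·0.6238 + 0.15·0.0947 + 0.65·0.2816; P(author M) ≈ 0.6889, P(author P) ≈ 0.0224, P(author K) ≈ 0.2887

0.0224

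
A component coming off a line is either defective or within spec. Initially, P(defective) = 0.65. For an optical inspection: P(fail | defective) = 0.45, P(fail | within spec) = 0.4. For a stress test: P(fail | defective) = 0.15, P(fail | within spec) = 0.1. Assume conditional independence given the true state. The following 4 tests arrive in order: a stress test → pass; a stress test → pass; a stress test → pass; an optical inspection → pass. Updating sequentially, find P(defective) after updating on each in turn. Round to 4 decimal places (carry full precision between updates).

After a stress test='pass': P(defective) = 0.85·0.6500 / (0.85·0.6500 + 0.9·0.3500) ≈ 0.6369
After a stress test='pass': P(defective) = 0.85·0.6369 / (0.85·0.6369 + 0.9·0.3631) ≈ 0.6236
After a stress test='pass': P(defective) = 0.85·0.6236 / (0.85·0.6236 + 0.9·0.3764) ≈ 0.6101
After an optical inspection='pass': P(defective) = 0.55·0.6101 / (0.55·0.6101 + 0.6·0.3899) ≈ 0.5892

0.5892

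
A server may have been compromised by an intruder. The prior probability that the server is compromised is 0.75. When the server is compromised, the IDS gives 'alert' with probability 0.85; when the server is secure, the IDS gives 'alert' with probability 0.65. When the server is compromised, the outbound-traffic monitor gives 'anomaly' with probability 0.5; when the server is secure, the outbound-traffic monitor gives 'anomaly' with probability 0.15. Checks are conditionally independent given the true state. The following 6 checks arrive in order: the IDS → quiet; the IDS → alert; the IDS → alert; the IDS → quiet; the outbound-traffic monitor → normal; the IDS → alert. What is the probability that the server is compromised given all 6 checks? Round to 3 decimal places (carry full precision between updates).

After the IDS='quiet': P(compromised) = 0.15·0.7500 / (0.15·0.7500 + 0.35·0.2500) ≈ 0.5625
After the IDS='alert': P(compromised) = 0.85·0.5625 / (0.85·0.5625 + 0.65·0.4375) ≈ 0.6270
After the IDS='alert': P(compromised) = 0.85·0.6270 / (0.85·0.6270 + 0.65·0.3730) ≈ 0.6874
After the IDS='quiet': P(compromised) = 0.15·0.6874 / (0.15·0.6874 + 0.35·0.3126) ≈ 0.4851
After the outbound-traffic monitor='normal': P(compromised) = 0.5·0.4851 / (0.5·0.4851 + 0.85·0.5149) ≈ 0.3566
After the IDS='alert': P(compromised) = 0.85·0.3566 / (0.85·0.3566 + 0.65·0.6434) ≈ 0.4202

0.420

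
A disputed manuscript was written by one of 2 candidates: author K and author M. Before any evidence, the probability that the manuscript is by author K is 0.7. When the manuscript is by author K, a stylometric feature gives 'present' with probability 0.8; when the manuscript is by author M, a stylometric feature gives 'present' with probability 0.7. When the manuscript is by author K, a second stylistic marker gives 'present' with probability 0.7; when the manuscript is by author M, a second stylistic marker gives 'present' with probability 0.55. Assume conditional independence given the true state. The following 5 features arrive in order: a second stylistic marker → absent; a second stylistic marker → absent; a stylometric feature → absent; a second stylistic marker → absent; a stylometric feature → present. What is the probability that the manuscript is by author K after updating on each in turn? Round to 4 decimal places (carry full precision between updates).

0.3450

After a second stylistic marker='absent': P(author K) = 0.3·0.7000 / (0.3·0.7000 + 0.45·0.3000) ≈ 0.6087
After a second stylistic marker='absent': P(author K) = 0.3·0.6087 / (0.3·0.6087 + 0.45·0.3913) ≈ 0.5091
After a stylometric feature='absent': P(author K) = 0.2·0.5091 / (0.2·0.5091 + 0.3·0.4909) ≈ 0.4088
After a second stylistic marker='absent': P(author K) = 0.3·0.4088 / (0.3·0.4088 + 0.45·0.5912) ≈ 0.3155
After a stylometric feature='present': P(author K) = 0.8·0.3155 / (0.8·0.3155 + 0.7·0.6845) ≈ 0.3450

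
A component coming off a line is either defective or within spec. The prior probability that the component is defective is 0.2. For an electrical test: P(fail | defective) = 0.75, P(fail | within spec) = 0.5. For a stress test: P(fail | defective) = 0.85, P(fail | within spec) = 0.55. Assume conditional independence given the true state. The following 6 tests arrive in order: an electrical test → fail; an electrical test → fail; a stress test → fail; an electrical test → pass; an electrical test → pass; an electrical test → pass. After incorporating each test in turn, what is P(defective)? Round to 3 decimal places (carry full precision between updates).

0.098

After an electrical test='fail': P(defective) = 0.75·0.2000 / (0.75·0.2000 + 0.5·0.8000) ≈ 0.2727
After an electrical test='fail': P(defective) = 0.75·0.2727 / (0.75·0.2727 + 0.5·0.7273) ≈ 0.3600
After a stress test='fail': P(defective) = 0.85·0.3600 / (0.85·0.3600 + 0.55·0.6400) ≈ 0.4650
After an electrical test='pass': P(defective) = 0.25·0.4650 / (0.25·0.4650 + 0.5·0.5350) ≈ 0.3030
After an electrical test='pass': P(defective) = 0.25·0.3030 / (0.25·0.3030 + 0.5·0.6970) ≈ 0.1785
After an electrical test='pass': P(defective) = 0.25·0.1785 / (0.25·0.1785 + 0.5·0.8215) ≈ 0.0980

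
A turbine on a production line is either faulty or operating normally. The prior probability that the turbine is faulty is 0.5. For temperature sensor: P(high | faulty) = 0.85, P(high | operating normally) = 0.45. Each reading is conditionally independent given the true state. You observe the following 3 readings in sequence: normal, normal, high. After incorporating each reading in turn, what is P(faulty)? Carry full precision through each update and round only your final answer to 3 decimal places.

After 'normal': P(faulty) = 0.15·0.5000 / (0.15·0.5000 + 0.55·0.5000) ≈ 0.2143
After 'normal': P(faulty) = 0.15·0.2143 / (0.15·0.2143 + 0.55·0.7857) ≈ 0.0692
After 'high': P(faulty) = 0.85·0.0692 / (0.85·0.0692 + 0.45·0.9308) ≈ 0.1232

0.123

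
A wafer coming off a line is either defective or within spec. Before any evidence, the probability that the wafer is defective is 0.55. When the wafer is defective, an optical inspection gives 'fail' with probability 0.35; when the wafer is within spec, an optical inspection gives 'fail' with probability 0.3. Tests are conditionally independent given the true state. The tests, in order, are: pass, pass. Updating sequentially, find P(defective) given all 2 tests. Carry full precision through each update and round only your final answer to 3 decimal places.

0.513

After 'pass': P(defective) = 0.65·0.5500 / (0.65·0.5500 + 0.7·0.4500) ≈ 0.5316
After 'pass': P(defective) = 0.65·0.5316 / (0.65·0.5316 + 0.7·0.4684) ≈ 0.5131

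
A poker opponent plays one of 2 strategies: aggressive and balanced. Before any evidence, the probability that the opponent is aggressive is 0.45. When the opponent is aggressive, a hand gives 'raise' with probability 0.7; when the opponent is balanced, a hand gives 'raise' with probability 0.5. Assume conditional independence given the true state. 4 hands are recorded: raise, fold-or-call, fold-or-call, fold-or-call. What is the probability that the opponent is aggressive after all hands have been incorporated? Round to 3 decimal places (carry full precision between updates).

0.198

After 'raise': P(aggressive) = 0.7·0.4500 / (0.7·0.4500 + 0.5·0.5500) ≈ 0.5339
After 'fold-or-call': P(aggressive) = 0.3·0.5339 / (0.3·0.5339 + 0.5·0.4661) ≈ 0.4073
After 'fold-or-call': P(aggressive) = 0.3·0.4073 / (0.3·0.4073 + 0.5·0.5927) ≈ 0.2920
After 'fold-or-call': P(aggressive) = 0.3·0.2920 / (0.3·0.2920 + 0.5·0.7080) ≈ 0.1983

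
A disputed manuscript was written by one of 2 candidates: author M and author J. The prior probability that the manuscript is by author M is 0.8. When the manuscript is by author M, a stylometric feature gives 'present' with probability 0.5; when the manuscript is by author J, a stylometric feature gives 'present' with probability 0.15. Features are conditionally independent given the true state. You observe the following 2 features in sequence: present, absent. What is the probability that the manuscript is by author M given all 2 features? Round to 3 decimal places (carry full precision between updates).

After 'present': P(author M) = 0.5·0.8000 / (0.5·0.8000 + 0.15·0.2000) ≈ 0.9302
After 'absent': P(author M) = 0.5·0.9302 / (0.5·0.9302 + 0.85·0.0698) ≈ 0.8869

0.887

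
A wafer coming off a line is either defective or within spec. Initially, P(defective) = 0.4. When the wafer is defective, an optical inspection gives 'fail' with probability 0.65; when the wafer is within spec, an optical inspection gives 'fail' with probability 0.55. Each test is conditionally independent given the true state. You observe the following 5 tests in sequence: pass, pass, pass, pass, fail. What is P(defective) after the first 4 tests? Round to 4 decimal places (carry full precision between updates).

0.1961

After 'pass': P(defective) = 0.35·0.4000 / (0.35·0.4000 + 0.45·0.6000) ≈ 0.3415
After 'pass': P(defective) = 0.35·0.3415 / (0.35·0.3415 + 0.45·0.6585) ≈ 0.2874
After 'pass': P(defective) = 0.35·0.2874 / (0.35·0.2874 + 0.45·0.7126) ≈ 0.2388
After 'pass': P(defective) = 0.35·0.2388 / (0.35·0.2388 + 0.45·0.7612) ≈ 0.1961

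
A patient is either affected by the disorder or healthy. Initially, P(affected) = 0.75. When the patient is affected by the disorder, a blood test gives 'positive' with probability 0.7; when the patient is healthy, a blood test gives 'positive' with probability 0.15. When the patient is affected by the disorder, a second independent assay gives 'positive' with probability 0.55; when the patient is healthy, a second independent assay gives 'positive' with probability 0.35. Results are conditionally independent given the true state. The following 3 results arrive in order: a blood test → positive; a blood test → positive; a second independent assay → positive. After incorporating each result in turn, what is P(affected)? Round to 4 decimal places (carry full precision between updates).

0.9904

After a blood test='positive': P(affected) = 0.7·0.7500 / (0.7·0.7500 + 0.15·0.2500) ≈ 0.9333
After a blood test='positive': P(affected) = 0.7·0.9333 / (0.7·0.9333 + 0.15·0.0667) ≈ 0.9849
After a second independent assay='positive': P(affected) = 0.55·0.9849 / (0.55·0.9849 + 0.35·0.0151) ≈ 0.9904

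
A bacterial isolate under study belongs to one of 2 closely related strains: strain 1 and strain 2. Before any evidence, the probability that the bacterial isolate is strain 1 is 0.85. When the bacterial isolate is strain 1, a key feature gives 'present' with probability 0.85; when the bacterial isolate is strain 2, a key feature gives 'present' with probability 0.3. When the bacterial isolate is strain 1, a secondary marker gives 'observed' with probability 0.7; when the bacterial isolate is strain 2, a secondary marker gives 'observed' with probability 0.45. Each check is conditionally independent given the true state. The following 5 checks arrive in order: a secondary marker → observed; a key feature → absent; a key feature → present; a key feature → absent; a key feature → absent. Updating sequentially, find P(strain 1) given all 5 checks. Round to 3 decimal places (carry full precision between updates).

0.197

After a secondary marker='observed': P(strain 1) = 0.7·0.8500 / (0.7·0.8500 + 0.45·0.1500) ≈ 0.8981
After a key feature='absent': P(strain 1) = 0.15·0.8981 / (0.15·0.8981 + 0.7·0.1019) ≈ 0.6538
After a key feature='present': P(strain 1) = 0.85·0.6538 / (0.85·0.6538 + 0.3·0.3462) ≈ 0.8426
After a key feature='absent': P(strain 1) = 0.15·0.8426 / (0.15·0.8426 + 0.7·0.1574) ≈ 0.5342
After a key feature='absent': P(strain 1) = 0.15·0.5342 / (0.15·0.5342 + 0.7·0.4658) ≈ 0.1973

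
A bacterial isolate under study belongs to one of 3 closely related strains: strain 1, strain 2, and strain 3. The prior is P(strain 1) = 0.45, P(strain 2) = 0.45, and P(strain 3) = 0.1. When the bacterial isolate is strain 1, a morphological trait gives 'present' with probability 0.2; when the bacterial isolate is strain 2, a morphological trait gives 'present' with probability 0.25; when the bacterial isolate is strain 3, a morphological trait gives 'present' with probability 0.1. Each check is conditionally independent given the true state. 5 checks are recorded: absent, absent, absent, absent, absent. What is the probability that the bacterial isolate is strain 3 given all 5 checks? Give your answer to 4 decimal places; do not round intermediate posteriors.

After 'absent': normaliser = 0.8·0.4500 + 0.75·0.4500 + 0.9·0.1000; P(strain 1) ≈ 0.4571, P(strain 2) ≈ 0.4286, P(strain 3) ≈ 0.1143
After 'absent': normaliser = 0.8·0.4571 + 0.75·0.4286 + 0.9·0.1143; P(strain 1) ≈ 0.4629, P(strain 2) ≈ 0.4069, P(strain 3) ≈ 0.1302
After 'absent': normaliser = 0.8·0.4629 + 0.75·0.4069 + 0.9·0.1302; P(strain 1) ≈ 0.4672, P(strain 2) ≈ 0.3850, P(strain 3) ≈ 0.1478
After 'absent': normaliser = 0.8·0.4672 + 0.75·0.3850 + 0.9·0.1478; P(strain 1) ≈ 0.4698, P(strain 2) ≈ 0.3629, P(strain 3) ≈ 0.1672
After 'absent': normaliser = 0.8·0.4698 + 0.75·0.3629 + 0.9·0.1672; P(strain 1) ≈ 0.4707, P(strain 2) ≈ 0.3409, P(strain 3) ≈ 0.1885

0.1885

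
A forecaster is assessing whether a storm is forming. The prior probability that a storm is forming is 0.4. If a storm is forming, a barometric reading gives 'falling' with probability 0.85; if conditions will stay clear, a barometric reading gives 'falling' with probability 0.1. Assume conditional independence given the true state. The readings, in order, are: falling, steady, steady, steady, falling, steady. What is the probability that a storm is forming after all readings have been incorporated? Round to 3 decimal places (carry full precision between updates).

0.036

Apply Bayes' rule sequentially, carrying P(storm) forward.
After 'falling': P(storm) = 0.85·0.4000 / (0.85·0.4000 + 0.1·0.6000) ≈ 0.8500
After 'steady': P(storm) = 0.15·0.8500 / (0.15·0.8500 + 0.9·0.1500) ≈ 0.4857
After 'steady': P(storm) = 0.15·0.4857 / (0.15·0.4857 + 0.9·0.5143) ≈ 0.1360
After 'steady': P(storm) = 0.15·0.1360 / (0.15·0.1360 + 0.9·0.8640) ≈ 0.0256
After 'falling': P(storm) = 0.85·0.0256 / (0.85·0.0256 + 0.1·0.9744) ≈ 0.1823
After 'steady': P(storm) = 0.15·0.1823 / (0.15·0.1823 + 0.9·0.8177) ≈ 0.0358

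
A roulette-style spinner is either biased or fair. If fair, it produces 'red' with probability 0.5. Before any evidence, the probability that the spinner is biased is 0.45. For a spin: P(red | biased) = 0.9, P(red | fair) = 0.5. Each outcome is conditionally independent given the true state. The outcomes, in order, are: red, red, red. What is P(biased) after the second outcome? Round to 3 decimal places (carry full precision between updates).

0.726

After 'red': P(biased) = 0.9·0.4500 / (0.9·0.4500 + 0.5·0.5500) ≈ 0.5956
After 'red': P(biased) = 0.9·0.5956 / (0.9·0.5956 + 0.5·0.4044) ≈ 0.7261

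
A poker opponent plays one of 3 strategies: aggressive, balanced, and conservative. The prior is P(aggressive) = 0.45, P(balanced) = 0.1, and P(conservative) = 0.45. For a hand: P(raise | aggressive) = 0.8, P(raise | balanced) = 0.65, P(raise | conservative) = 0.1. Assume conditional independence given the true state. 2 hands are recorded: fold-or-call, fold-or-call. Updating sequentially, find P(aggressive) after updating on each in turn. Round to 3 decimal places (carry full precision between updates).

Apply Bayes' rule sequentially, carrying P(aggressive) forward.
After 'fold-or-call': normaliser = 0.2·0.4500 + 0.35·0.1000 + 0.9·0.4500; P(aggressive) ≈ 0.1698, P(balanced) ≈ 0.0660, P(conservative) ≈ 0.7642
After 'fold-or-call': normaliser = 0.2·0.1698 + 0.35·0.0660 + 0.9·0.7642; P(aggressive) ≈ 0.0456, P(balanced) ≈ 0.0310, P(conservative) ≈ 0.9234

0.046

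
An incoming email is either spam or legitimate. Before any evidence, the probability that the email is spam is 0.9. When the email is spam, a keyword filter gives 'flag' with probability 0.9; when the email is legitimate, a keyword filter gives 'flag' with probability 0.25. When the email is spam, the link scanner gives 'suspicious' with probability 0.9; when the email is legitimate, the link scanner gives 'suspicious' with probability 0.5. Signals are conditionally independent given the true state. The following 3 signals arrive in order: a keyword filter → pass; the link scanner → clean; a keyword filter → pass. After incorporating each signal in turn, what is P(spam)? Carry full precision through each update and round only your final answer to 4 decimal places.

0.0310

After a keyword filter='pass': P(spam) = 0.1·0.9000 / (0.1·0.9000 + 0.75·0.1000) ≈ 0.5455
After the link scanner='clean': P(spam) = 0.1·0.5455 / (0.1·0.5455 + 0.5·0.4545) ≈ 0.1935
After a keyword filter='pass': P(spam) = 0.1·0.1935 / (0.1·0.1935 + 0.75·0.8065) ≈ 0.0310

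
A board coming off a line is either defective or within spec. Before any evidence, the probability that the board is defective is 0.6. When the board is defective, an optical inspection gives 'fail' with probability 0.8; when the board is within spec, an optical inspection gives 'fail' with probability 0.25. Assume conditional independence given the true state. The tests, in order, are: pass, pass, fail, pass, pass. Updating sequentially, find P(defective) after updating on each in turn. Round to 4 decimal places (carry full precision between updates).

0.0237

After 'pass': P(defective) = 0.2·0.6000 / (0.2·0.6000 + 0.75·0.4000) ≈ 0.2857
After 'pass': P(defective) = 0.2·0.2857 / (0.2·0.2857 + 0.75·0.7143) ≈ 0.0964
After 'fail': P(defective) = 0.8·0.0964 / (0.8·0.0964 + 0.25·0.9036) ≈ 0.2545
After 'pass': P(defective) = 0.2·0.2545 / (0.2·0.2545 + 0.75·0.7455) ≈ 0.0834
After 'pass': P(defective) = 0.2·0.0834 / (0.2·0.0834 + 0.75·0.9166) ≈ 0.0237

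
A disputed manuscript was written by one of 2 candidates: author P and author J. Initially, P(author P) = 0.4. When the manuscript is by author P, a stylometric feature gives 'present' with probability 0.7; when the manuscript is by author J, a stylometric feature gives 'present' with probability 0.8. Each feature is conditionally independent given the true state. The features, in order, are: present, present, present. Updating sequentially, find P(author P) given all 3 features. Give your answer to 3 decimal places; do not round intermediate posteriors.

After 'present': P(author P) = 0.7·0.4000 / (0.7·0.4000 + 0.8·0.6000) ≈ 0.3684
After 'present': P(author P) = 0.7·0.3684 / (0.7·0.3684 + 0.8·0.6316) ≈ 0.3379
After 'present': P(author P) = 0.7·0.3379 / (0.7·0.3379 + 0.8·0.6621) ≈ 0.3087

0.309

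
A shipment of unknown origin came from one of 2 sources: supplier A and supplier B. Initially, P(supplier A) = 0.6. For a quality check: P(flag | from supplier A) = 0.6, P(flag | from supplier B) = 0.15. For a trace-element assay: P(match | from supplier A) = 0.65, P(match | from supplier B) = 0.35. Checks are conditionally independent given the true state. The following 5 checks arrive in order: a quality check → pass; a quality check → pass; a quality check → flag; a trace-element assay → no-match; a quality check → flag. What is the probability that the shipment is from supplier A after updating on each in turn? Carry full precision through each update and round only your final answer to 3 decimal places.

Apply Bayes' rule sequentially, carrying P(supplier A) forward.
After a quality check='pass': P(supplier A) = 0.4·0.6000 / (0.4·0.6000 + 0.85·0.4000) ≈ 0.4138
After a quality check='pass': P(supplier A) = 0.4·0.4138 / (0.4·0.4138 + 0.85·0.5862) ≈ 0.2494
After a quality check='flag': P(supplier A) = 0.6·0.2494 / (0.6·0.2494 + 0.15·0.7506) ≈ 0.5706
After a trace-element assay='no-match': P(supplier A) = 0.35·0.5706 / (0.35·0.5706 + 0.65·0.4294) ≈ 0.4171
After a quality check='flag': P(supplier A) = 0.6·0.4171 / (0.6·0.4171 + 0.15·0.5829) ≈ 0.7411

0.741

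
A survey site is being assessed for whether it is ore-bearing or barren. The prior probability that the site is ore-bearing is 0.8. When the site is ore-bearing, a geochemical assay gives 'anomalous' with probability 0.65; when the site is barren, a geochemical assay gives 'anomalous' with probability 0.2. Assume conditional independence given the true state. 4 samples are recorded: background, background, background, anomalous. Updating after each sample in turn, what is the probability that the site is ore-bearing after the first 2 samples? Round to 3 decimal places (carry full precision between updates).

After 'background': P(ore) = 0.35·0.8000 / (0.35·0.8000 + 0.8·0.2000) ≈ 0.6364
After 'background': P(ore) = 0.35·0.6364 / (0.35·0.6364 + 0.8·0.3636) ≈ 0.4336

0.434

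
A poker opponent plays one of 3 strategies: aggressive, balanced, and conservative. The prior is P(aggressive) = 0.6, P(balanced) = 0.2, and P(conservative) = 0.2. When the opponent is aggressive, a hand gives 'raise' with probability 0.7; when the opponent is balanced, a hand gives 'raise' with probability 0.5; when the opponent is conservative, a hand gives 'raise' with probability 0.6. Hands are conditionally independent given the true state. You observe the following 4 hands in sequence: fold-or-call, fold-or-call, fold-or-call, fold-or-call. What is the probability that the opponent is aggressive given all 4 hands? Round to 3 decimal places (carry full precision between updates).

After 'fold-or-call': normaliser = 0.3·0.6000 + 0.5·0.2000 + 0.4·0.2000; P(aggressive) ≈ 0.5000, P(balanced) ≈ 0.2778, P(conservative) ≈ 0.2222
After 'fold-or-call': normaliser = 0.3·0.5000 + 0.5·0.2778 + 0.4·0.2222; P(aggressive) ≈ 0.3971, P(balanced) ≈ 0.3676, P(conservative) ≈ 0.2353
After 'fold-or-call': normaliser = 0.3·0.3971 + 0.5·0.3676 + 0.4·0.2353; P(aggressive) ≈ 0.3000, P(balanced) ≈ 0.4630, P(conservative) ≈ 0.2370
After 'fold-or-call': normaliser = 0.3·0.3000 + 0.5·0.4630 + 0.4·0.2370; P(aggressive) ≈ 0.2162, P(balanced) ≈ 0.5560, P(conservative) ≈ 0.2278

0.216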